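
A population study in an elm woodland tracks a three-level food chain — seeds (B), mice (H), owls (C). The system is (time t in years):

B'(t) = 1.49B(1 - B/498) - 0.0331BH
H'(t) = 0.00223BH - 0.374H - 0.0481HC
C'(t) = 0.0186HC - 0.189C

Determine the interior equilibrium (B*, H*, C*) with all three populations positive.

From dC/dt = 0: 0.0186H* = 0.189, so H* = 10.2.
From dB/dt = 0: 1.49(1 - B*/498) = 0.0331·10.2, giving B* = 498·(1 - 0.226) = 386.
From dH/dt = 0: 0.00223·386 - 0.374 = 0.0481C*, so C* = 0.486/0.0481 = 10.1.

B* ≈ 386, H* ≈ 10.2, C* ≈ 10.1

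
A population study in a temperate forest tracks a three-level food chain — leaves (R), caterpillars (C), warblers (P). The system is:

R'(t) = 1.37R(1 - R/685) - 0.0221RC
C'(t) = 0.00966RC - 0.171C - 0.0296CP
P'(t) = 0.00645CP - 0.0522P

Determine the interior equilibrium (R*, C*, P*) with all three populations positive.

R* ≈ 596, C* ≈ 8.09, P* ≈ 189

From dP/dt = 0: 0.00645C* = 0.0522, so C* = 8.09.
From dR/dt = 0: 1.37(1 - R*/685) = 0.0221·8.09, giving R* = 685·(1 - 0.131) = 596.
From dC/dt = 0: 0.00966·596 - 0.171 = 0.0296P*, so P* = 5.58/0.0296 = 189.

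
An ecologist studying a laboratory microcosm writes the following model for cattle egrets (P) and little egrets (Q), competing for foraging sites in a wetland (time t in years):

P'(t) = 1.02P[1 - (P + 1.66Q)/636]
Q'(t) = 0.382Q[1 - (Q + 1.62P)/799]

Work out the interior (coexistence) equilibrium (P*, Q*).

P* ≈ 409, Q* ≈ 137

Setting both brackets to zero gives the nullclines P + 1.66Q = 636 and 1.62P + Q = 799.
Substituting Q = 799 - 1.62P into the first: P(1 - 1.66·1.62) = 636 - 1.66·799.
So P* = -690/-1.69 = 409, and then Q* = 799 - 1.62·409 = 137.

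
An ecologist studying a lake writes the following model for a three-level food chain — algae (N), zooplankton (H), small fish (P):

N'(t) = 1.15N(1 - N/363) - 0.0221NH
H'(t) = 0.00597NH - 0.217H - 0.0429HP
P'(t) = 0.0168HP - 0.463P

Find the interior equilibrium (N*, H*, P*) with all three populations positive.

From dP/dt = 0: 0.0168H* = 0.463, so H* = 27.6.
From dN/dt = 0: 1.15(1 - N*/363) = 0.0221·27.6, giving N* = 363·(1 - 0.53) = 171.
From dH/dt = 0: 0.00597·171 - 0.217 = 0.0429P*, so P* = 0.802/0.0429 = 18.7.

N* ≈ 171, H* ≈ 27.6, P* ≈ 18.7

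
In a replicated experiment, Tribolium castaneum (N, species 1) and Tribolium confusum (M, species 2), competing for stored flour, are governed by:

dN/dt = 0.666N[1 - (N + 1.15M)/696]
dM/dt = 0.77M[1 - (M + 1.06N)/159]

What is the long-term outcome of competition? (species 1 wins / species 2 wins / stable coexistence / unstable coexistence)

species 1 excludes species 2

Compare the nullcline intercepts: K1/α12 = 696/1.15 = 605 > K2 = 159; K2/α21 = 159/1.06 = 150 < K1 = 696.
Since the inequalities point opposite ways, species 1 can invade but species 2 cannot.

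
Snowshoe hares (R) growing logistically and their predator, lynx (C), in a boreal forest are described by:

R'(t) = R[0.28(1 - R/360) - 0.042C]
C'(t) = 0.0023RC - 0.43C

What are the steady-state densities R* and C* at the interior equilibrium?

R* ≈ 187, C* ≈ 3.2

From dC/dt = 0 with C > 0: 0.0023R* = 0.43, so R* = 187.
Substitute into dR/dt = 0: 0.28(1 - 187/360) = 0.042C*.
The bracket is 0.481, giving C* = 0.135/0.042 = 3.2.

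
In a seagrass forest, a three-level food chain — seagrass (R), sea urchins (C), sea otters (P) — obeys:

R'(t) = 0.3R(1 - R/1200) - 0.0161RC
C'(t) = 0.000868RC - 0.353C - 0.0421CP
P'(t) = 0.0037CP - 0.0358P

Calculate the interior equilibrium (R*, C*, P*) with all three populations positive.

R* ≈ 577, C* ≈ 9.68, P* ≈ 3.51

From dP/dt = 0: 0.0037C* = 0.0358, so C* = 9.68.
From dR/dt = 0: 0.3(1 - R*/1200) = 0.0161·9.68, giving R* = 1200·(1 - 0.519) = 577.
From dC/dt = 0: 0.000868·577 - 0.353 = 0.0421P*, so P* = 0.148/0.0421 = 3.51.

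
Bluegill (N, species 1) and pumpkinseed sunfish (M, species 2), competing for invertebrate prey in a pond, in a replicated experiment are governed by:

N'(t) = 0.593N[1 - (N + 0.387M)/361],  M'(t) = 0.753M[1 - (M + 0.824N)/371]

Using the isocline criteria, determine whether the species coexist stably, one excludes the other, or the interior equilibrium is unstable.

Compare the nullcline intercepts: K1/α12 = 361/0.387 = 933 > K2 = 371; K2/α21 = 371/0.824 = 450 > K1 = 361.
Since both inequalities hold, each species can invade when rare, so the interior equilibrium is stable.

stable coexistence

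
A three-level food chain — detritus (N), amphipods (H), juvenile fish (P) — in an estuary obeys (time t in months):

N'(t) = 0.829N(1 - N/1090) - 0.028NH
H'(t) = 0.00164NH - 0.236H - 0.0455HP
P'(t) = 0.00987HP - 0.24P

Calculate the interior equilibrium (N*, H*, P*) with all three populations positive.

From dP/dt = 0: 0.00987H* = 0.24, so H* = 24.3.
From dN/dt = 0: 0.829(1 - N*/1090) = 0.028·24.3, giving N* = 1090·(1 - 0.821) = 195.
From dH/dt = 0: 0.00164·195 - 0.236 = 0.0455P*, so P* = 0.0835/0.0455 = 1.83.

N* ≈ 195, H* ≈ 24.3, P* ≈ 1.83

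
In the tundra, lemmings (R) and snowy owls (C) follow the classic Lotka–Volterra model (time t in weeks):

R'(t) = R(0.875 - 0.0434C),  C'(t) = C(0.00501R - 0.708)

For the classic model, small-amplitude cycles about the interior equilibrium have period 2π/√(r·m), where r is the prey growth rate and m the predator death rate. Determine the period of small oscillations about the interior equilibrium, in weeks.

Here r = 0.875 and m = 0.708, so r·m = 0.619.
ω = √0.619 = 0.787 per week, hence T = 2π/ω ≈ 7.98 weeks.

T ≈ 7.98 weeks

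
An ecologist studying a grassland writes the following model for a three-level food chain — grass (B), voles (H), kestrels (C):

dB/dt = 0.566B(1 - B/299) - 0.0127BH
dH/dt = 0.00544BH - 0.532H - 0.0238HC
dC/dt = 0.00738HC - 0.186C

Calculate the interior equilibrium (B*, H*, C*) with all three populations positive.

From dC/dt = 0: 0.00738H* = 0.186, so H* = 25.2.
From dB/dt = 0: 0.566(1 - B*/299) = 0.0127·25.2, giving B* = 299·(1 - 0.566) = 130.
From dH/dt = 0: 0.00544·130 - 0.532 = 0.0238C*, so C* = 0.175/0.0238 = 7.34.

B* ≈ 130, H* ≈ 25.2, C* ≈ 7.34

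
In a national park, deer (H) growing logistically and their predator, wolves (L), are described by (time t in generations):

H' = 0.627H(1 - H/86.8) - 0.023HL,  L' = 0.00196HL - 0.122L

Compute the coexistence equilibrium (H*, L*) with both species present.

From dL/dt = 0 with L > 0: 0.00196H* = 0.122, so H* = 62.2.
Substitute into dH/dt = 0: 0.627(1 - 62.2/86.8) = 0.023L*.
The bracket is 0.283, giving L* = 0.177/0.023 = 7.71.

H* ≈ 62.2, L* ≈ 7.71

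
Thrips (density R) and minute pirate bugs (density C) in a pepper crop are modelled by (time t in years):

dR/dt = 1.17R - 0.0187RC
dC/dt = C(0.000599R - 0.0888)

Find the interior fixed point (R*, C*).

Set dC/dt = 0 with C > 0: 0.000599R - 0.0888 = 0, so R* = 0.0888/0.000599 = 148.
Set dR/dt = 0 with R > 0: 1.17 - 0.0187C = 0, so C* = 1.17/0.0187 = 62.6.

R* ≈ 148, C* ≈ 62.6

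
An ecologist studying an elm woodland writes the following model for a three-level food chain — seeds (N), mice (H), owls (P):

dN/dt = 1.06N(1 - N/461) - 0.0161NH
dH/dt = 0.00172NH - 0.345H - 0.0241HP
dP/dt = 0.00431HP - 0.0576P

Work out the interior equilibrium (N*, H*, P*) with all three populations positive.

From dP/dt = 0: 0.00431H* = 0.0576, so H* = 13.4.
From dN/dt = 0: 1.06(1 - N*/461) = 0.0161·13.4, giving N* = 461·(1 - 0.203) = 367.
From dH/dt = 0: 0.00172·367 - 0.345 = 0.0241P*, so P* = 0.287/0.0241 = 11.9.

N* ≈ 367, H* ≈ 13.4, P* ≈ 11.9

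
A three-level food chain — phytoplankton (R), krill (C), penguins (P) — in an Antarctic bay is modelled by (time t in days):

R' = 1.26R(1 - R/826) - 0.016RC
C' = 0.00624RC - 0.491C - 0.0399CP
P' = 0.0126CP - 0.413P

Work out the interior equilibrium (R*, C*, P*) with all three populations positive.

From dP/dt = 0: 0.0126C* = 0.413, so C* = 32.8.
From dR/dt = 0: 1.26(1 - R*/826) = 0.016·32.8, giving R* = 826·(1 - 0.416) = 482.
From dC/dt = 0: 0.00624·482 - 0.491 = 0.0399P*, so P* = 2.52/0.0399 = 63.1.

R* ≈ 482, C* ≈ 32.8, P* ≈ 63.1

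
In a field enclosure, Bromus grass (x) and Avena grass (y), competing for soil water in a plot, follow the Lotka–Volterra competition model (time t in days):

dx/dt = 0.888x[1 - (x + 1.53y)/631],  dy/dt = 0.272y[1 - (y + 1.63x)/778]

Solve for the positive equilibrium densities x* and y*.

x* ≈ 374, y* ≈ 168

Setting both brackets to zero gives the nullclines x + 1.53y = 631 and 1.63x + y = 778.
Substituting y = 778 - 1.63x into the first: x(1 - 1.53·1.63) = 631 - 1.53·778.
So x* = -559/-1.49 = 374, and then y* = 778 - 1.63·374 = 168.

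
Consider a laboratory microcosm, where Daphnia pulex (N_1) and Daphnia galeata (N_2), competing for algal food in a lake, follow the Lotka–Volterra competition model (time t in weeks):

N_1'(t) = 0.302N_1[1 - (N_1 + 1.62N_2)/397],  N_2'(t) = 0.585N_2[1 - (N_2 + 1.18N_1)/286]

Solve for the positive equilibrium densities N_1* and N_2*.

Setting both brackets to zero gives the nullclines N_1 + 1.62N_2 = 397 and 1.18N_1 + N_2 = 286.
Substituting N_2 = 286 - 1.18N_1 into the first: N_1(1 - 1.62·1.18) = 397 - 1.62·286.
So N_1* = -66.3/-0.912 = 72.8, and then N_2* = 286 - 1.18·72.8 = 200.

N_1* ≈ 72.8, N_2* ≈ 200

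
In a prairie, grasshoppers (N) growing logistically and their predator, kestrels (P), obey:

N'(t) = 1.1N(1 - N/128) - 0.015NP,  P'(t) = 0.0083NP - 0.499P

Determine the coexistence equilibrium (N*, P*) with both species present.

N* ≈ 60.1, P* ≈ 38.9

From dP/dt = 0 with P > 0: 0.0083N* = 0.499, so N* = 60.1.
Substitute into dN/dt = 0: 1.1(1 - 60.1/128) = 0.015P*.
The bracket is 0.53, giving P* = 0.583/0.015 = 38.9.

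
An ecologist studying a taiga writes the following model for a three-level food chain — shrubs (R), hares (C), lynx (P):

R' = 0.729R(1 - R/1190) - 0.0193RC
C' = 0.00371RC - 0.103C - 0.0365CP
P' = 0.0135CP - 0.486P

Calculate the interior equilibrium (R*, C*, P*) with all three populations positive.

From dP/dt = 0: 0.0135C* = 0.486, so C* = 36.
From dR/dt = 0: 0.729(1 - R*/1190) = 0.0193·36, giving R* = 1190·(1 - 0.953) = 55.8.
From dC/dt = 0: 0.00371·55.8 - 0.103 = 0.0365P*, so P* = 0.104/0.0365 = 2.85.

R* ≈ 55.8, C* ≈ 36, P* ≈ 2.85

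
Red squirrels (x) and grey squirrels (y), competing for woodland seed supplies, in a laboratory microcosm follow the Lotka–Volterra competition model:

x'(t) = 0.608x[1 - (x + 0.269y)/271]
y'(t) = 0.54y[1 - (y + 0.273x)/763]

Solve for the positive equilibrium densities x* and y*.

x* ≈ 71, y* ≈ 744

Setting both brackets to zero gives the nullclines x + 0.269y = 271 and 0.273x + y = 763.
Substituting y = 763 - 0.273x into the first: x(1 - 0.269·0.273) = 271 - 0.269·763.
So x* = 65.8/0.927 = 71, and then y* = 763 - 0.273·71 = 744.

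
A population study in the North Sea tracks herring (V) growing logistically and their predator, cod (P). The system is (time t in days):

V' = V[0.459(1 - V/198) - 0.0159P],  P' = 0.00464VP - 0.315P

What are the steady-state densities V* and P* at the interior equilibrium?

From dP/dt = 0 with P > 0: 0.00464V* = 0.315, so V* = 67.9.
Substitute into dV/dt = 0: 0.459(1 - 67.9/198) = 0.0159P*.
The bracket is 0.657, giving P* = 0.302/0.0159 = 19.

V* ≈ 67.9, P* ≈ 19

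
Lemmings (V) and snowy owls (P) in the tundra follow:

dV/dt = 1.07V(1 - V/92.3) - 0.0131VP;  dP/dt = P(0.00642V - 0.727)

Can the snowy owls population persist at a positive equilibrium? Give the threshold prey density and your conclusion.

Threshold V = 113; K < 113, so no, the predator goes extinct.

The predator equation gives dP/dt > 0 only when V > 0.727/0.00642 = 113.
Without the predator, V → K = 92.3. Since 92.3 < 113, the predator cannot invade.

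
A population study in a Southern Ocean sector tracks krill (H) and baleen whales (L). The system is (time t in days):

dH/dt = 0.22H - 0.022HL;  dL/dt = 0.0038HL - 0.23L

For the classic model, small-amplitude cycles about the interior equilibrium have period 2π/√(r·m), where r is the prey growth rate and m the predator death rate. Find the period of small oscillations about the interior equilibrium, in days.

T ≈ 27.9 days

Here r = 0.22 and m = 0.23, so r·m = 0.0506.
ω = √0.0506 = 0.225 per day, hence T = 2π/ω ≈ 27.9 days.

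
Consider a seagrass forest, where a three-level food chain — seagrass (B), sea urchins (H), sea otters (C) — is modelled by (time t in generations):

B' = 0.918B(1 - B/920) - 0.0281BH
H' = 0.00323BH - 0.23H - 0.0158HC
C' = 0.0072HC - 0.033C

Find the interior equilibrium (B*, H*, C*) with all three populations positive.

B* ≈ 791, H* ≈ 4.58, C* ≈ 147

From dC/dt = 0: 0.0072H* = 0.033, so H* = 4.58.
From dB/dt = 0: 0.918(1 - B*/920) = 0.0281·4.58, giving B* = 920·(1 - 0.14) = 791.
From dH/dt = 0: 0.00323·791 - 0.23 = 0.0158C*, so C* = 2.32/0.0158 = 147.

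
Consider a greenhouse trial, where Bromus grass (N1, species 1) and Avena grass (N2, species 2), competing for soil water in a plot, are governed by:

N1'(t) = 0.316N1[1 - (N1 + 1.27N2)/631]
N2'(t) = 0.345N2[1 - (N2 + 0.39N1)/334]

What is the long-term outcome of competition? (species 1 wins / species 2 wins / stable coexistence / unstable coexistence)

Compare the nullcline intercepts: K1/α12 = 631/1.27 = 497 > K2 = 334; K2/α21 = 334/0.39 = 856 > K1 = 631.
Since both inequalities hold, each species can invade when rare, so the interior equilibrium is stable.

stable coexistence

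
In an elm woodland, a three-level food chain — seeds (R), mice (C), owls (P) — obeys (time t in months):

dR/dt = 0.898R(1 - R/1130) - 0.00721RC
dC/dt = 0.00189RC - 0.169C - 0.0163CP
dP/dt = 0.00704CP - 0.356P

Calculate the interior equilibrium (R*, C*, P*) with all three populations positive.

R* ≈ 671, C* ≈ 50.6, P* ≈ 67.5

From dP/dt = 0: 0.00704C* = 0.356, so C* = 50.6.
From dR/dt = 0: 0.898(1 - R*/1130) = 0.00721·50.6, giving R* = 1130·(1 - 0.406) = 671.
From dC/dt = 0: 0.00189·671 - 0.169 = 0.0163P*, so P* = 1.1/0.0163 = 67.5.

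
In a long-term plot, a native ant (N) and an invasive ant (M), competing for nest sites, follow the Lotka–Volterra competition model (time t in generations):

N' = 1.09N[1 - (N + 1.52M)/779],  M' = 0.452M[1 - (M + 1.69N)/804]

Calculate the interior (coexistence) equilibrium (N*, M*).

Setting both brackets to zero gives the nullclines N + 1.52M = 779 and 1.69N + M = 804.
Substituting M = 804 - 1.69N into the first: N(1 - 1.52·1.69) = 779 - 1.52·804.
So N* = -443/-1.57 = 282, and then M* = 804 - 1.69·282 = 327.

N* ≈ 282, M* ≈ 327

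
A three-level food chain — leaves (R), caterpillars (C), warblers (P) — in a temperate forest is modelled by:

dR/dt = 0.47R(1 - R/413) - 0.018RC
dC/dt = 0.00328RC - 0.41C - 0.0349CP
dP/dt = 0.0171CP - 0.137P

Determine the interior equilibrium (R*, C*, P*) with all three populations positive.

R* ≈ 286, C* ≈ 8.01, P* ≈ 15.2

From dP/dt = 0: 0.0171C* = 0.137, so C* = 8.01.
From dR/dt = 0: 0.47(1 - R*/413) = 0.018·8.01, giving R* = 413·(1 - 0.307) = 286.
From dC/dt = 0: 0.00328·286 - 0.41 = 0.0349P*, so P* = 0.529/0.0349 = 15.2.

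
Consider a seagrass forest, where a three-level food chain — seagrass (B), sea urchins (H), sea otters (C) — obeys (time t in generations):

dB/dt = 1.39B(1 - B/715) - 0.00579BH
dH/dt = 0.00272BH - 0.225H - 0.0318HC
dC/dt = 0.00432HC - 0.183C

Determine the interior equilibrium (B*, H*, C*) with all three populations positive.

From dC/dt = 0: 0.00432H* = 0.183, so H* = 42.4.
From dB/dt = 0: 1.39(1 - B*/715) = 0.00579·42.4, giving B* = 715·(1 - 0.176) = 589.
From dH/dt = 0: 0.00272·589 - 0.225 = 0.0318C*, so C* = 1.38/0.0318 = 43.3.

B* ≈ 589, H* ≈ 42.4, C* ≈ 43.3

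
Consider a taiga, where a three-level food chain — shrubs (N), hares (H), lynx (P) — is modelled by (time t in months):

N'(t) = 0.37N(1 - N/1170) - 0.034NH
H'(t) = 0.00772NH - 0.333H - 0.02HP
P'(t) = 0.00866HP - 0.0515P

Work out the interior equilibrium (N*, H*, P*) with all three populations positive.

N* ≈ 531, H* ≈ 5.95, P* ≈ 188

From dP/dt = 0: 0.00866H* = 0.0515, so H* = 5.95.
From dN/dt = 0: 0.37(1 - N*/1170) = 0.034·5.95, giving N* = 1170·(1 - 0.546) = 531.
From dH/dt = 0: 0.00772·531 - 0.333 = 0.02P*, so P* = 3.76/0.02 = 188.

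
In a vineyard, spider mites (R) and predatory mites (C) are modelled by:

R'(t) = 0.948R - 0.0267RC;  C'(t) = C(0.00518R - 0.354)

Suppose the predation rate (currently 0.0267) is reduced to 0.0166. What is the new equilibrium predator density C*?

C* ≈ 57.1

At the interior fixed point, setting dR/dt = 0 with R > 0 fixes C* = (prey growth rate)/(RC coefficient) — independent of the other coefficients.
With the change, C* = 0.948/0.0166 = 57.1; it rises from 35.5.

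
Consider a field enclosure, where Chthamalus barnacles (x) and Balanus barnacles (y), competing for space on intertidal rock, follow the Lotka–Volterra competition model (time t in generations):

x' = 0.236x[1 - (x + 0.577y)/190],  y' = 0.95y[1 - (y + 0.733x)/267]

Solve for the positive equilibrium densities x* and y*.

x* ≈ 62.3, y* ≈ 221

Setting both brackets to zero gives the nullclines x + 0.577y = 190 and 0.733x + y = 267.
Substituting y = 267 - 0.733x into the first: x(1 - 0.577·0.733) = 190 - 0.577·267.
So x* = 35.9/0.577 = 62.3, and then y* = 267 - 0.733·62.3 = 221.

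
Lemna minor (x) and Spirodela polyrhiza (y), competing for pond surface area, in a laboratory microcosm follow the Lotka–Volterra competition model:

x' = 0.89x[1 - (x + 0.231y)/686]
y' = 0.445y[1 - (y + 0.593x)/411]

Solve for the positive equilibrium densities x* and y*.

x* ≈ 685, y* ≈ 4.87

Setting both brackets to zero gives the nullclines x + 0.231y = 686 and 0.593x + y = 411.
Substituting y = 411 - 0.593x into the first: x(1 - 0.231·0.593) = 686 - 0.231·411.
So x* = 591/0.863 = 685, and then y* = 411 - 0.593·685 = 4.87.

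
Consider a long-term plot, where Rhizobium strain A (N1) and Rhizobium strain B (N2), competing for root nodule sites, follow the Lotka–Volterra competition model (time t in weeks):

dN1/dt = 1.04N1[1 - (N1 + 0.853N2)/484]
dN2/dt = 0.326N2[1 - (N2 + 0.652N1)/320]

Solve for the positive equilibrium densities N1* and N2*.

N1* ≈ 475, N2* ≈ 9.99

Setting both brackets to zero gives the nullclines N1 + 0.853N2 = 484 and 0.652N1 + N2 = 320.
Substituting N2 = 320 - 0.652N1 into the first: N1(1 - 0.853·0.652) = 484 - 0.853·320.
So N1* = 211/0.444 = 475, and then N2* = 320 - 0.652·475 = 9.99.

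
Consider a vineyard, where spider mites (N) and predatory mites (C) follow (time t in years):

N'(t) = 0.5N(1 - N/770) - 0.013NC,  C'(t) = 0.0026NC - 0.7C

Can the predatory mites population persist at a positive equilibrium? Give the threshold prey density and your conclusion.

The predator equation gives dC/dt > 0 only when N > 0.7/0.0026 = 269.
Without the predator, N → K = 770. Since 770 > 269, the predator can invade and persist.

Threshold N = 269; K > 269, so yes, the predator persists.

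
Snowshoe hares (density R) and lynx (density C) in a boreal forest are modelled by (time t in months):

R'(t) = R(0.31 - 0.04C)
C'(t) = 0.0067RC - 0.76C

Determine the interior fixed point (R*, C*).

R* ≈ 113, C* ≈ 7.75

Set dC/dt = 0 with C > 0: 0.0067R - 0.76 = 0, so R* = 0.76/0.0067 = 113.
Set dR/dt = 0 with R > 0: 0.31 - 0.04C = 0, so C* = 0.31/0.04 = 7.75.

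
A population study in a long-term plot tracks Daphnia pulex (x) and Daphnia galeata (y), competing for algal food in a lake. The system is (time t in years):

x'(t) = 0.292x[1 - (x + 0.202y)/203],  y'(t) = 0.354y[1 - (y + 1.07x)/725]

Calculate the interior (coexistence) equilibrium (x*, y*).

x* ≈ 72.1, y* ≈ 648

Setting both brackets to zero gives the nullclines x + 0.202y = 203 and 1.07x + y = 725.
Substituting y = 725 - 1.07x into the first: x(1 - 0.202·1.07) = 203 - 0.202·725.
So x* = 56.5/0.784 = 72.1, and then y* = 725 - 1.07·72.1 = 648.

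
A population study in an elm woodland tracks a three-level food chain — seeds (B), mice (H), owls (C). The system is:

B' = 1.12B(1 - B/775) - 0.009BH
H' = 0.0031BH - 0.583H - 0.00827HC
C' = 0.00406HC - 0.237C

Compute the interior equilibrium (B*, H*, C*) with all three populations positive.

B* ≈ 411, H* ≈ 58.4, C* ≈ 83.7

From dC/dt = 0: 0.00406H* = 0.237, so H* = 58.4.
From dB/dt = 0: 1.12(1 - B*/775) = 0.009·58.4, giving B* = 775·(1 - 0.469) = 411.
From dH/dt = 0: 0.0031·411 - 0.583 = 0.00827C*, so C* = 0.693/0.00827 = 83.7.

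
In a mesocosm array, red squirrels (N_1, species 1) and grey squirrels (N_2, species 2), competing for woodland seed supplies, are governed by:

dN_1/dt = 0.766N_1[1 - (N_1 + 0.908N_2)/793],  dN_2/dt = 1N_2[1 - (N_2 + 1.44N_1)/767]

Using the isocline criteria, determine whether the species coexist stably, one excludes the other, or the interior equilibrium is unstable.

species 1 excludes species 2

Compare the nullcline intercepts: K1/α12 = 793/0.908 = 873 > K2 = 767; K2/α21 = 767/1.44 = 533 < K1 = 793.
Since the inequalities point opposite ways, species 1 can invade but species 2 cannot.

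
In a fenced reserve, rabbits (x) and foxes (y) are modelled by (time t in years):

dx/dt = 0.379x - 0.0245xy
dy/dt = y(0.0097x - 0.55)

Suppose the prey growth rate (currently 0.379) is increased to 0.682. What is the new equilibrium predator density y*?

At the interior fixed point, setting dx/dt = 0 with x > 0 fixes y* = (prey growth rate)/(xy coefficient) — independent of the other coefficients.
With the change, y* = 0.682/0.0245 = 27.8; it rises from 15.5.

y* ≈ 27.8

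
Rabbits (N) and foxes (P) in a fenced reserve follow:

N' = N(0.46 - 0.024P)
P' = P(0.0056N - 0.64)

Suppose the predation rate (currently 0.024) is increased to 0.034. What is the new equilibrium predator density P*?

At the interior fixed point, setting dN/dt = 0 with N > 0 fixes P* = (prey growth rate)/(NP coefficient) — independent of the other coefficients.
With the change, P* = 0.46/0.034 = 13.5; it falls from 19.2.

P* ≈ 13.5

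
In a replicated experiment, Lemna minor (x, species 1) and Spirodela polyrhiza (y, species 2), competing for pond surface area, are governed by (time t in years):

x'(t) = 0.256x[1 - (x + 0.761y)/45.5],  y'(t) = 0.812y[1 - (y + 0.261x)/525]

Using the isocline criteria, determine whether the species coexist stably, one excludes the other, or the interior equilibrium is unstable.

Compare the nullcline intercepts: K1/α12 = 45.5/0.761 = 59.8 < K2 = 525; K2/α21 = 525/0.261 = 2010 > K1 = 45.5.
Since the inequalities point opposite ways, species 2 can invade but species 1 cannot.

species 2 excludes species 1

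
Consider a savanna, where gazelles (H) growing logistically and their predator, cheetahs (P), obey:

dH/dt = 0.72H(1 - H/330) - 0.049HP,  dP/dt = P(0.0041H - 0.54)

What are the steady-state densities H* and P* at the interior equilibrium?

H* ≈ 132, P* ≈ 8.83

From dP/dt = 0 with P > 0: 0.0041H* = 0.54, so H* = 132.
Substitute into dH/dt = 0: 0.72(1 - 132/330) = 0.049P*.
The bracket is 0.601, giving P* = 0.433/0.049 = 8.83.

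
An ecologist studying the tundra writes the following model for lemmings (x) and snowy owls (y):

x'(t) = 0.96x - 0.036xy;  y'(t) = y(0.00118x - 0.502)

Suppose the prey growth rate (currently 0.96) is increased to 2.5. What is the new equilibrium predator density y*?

y* ≈ 69.4

At the interior fixed point, setting dx/dt = 0 with x > 0 fixes y* = (prey growth rate)/(xy coefficient) — independent of the other coefficients.
With the change, y* = 2.5/0.036 = 69.4; it rises from 26.7.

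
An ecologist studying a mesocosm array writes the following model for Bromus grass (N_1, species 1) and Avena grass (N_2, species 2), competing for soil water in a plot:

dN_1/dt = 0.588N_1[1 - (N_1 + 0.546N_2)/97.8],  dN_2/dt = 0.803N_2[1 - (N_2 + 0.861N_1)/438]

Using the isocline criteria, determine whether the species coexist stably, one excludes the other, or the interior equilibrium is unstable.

species 2 excludes species 1

Compare the nullcline intercepts: K1/α12 = 97.8/0.546 = 179 < K2 = 438; K2/α21 = 438/0.861 = 509 > K1 = 97.8.
Since the inequalities point opposite ways, species 2 can invade but species 1 cannot.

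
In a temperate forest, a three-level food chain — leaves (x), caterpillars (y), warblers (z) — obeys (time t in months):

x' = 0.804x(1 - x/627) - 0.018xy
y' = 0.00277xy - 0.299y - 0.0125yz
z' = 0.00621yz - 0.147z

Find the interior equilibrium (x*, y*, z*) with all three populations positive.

x* ≈ 295, y* ≈ 23.7, z* ≈ 41.4

From dz/dt = 0: 0.00621y* = 0.147, so y* = 23.7.
From dx/dt = 0: 0.804(1 - x*/627) = 0.018·23.7, giving x* = 627·(1 - 0.53) = 295.
From dy/dt = 0: 0.00277·295 - 0.299 = 0.0125z*, so z* = 0.517/0.0125 = 41.4.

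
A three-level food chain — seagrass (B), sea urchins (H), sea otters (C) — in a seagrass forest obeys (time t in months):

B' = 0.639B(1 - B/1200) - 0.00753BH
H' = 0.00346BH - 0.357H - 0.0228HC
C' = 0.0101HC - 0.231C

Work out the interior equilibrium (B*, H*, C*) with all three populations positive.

From dC/dt = 0: 0.0101H* = 0.231, so H* = 22.9.
From dB/dt = 0: 0.639(1 - B*/1200) = 0.00753·22.9, giving B* = 1200·(1 - 0.27) = 877.
From dH/dt = 0: 0.00346·877 - 0.357 = 0.0228C*, so C* = 2.68/0.0228 = 117.

B* ≈ 877, H* ≈ 22.9, C* ≈ 117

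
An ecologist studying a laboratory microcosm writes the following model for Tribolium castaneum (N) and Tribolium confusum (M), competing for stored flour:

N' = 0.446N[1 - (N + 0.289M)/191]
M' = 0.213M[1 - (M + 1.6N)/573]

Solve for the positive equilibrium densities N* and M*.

N* ≈ 47.3, M* ≈ 497

Setting both brackets to zero gives the nullclines N + 0.289M = 191 and 1.6N + M = 573.
Substituting M = 573 - 1.6N into the first: N(1 - 0.289·1.6) = 191 - 0.289·573.
So N* = 25.4/0.538 = 47.3, and then M* = 573 - 1.6·47.3 = 497.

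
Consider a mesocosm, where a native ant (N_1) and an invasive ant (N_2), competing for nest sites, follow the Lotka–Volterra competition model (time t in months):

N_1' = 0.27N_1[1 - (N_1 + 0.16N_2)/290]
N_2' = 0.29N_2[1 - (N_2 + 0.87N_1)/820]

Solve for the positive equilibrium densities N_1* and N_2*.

N_1* ≈ 184, N_2* ≈ 660

Setting both brackets to zero gives the nullclines N_1 + 0.16N_2 = 290 and 0.87N_1 + N_2 = 820.
Substituting N_2 = 820 - 0.87N_1 into the first: N_1(1 - 0.16·0.87) = 290 - 0.16·820.
So N_1* = 159/0.861 = 184, and then N_2* = 820 - 0.87·184 = 660.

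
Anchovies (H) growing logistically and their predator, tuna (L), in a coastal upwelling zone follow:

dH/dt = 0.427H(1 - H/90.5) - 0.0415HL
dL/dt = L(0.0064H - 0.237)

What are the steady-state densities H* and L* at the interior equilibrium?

H* ≈ 37, L* ≈ 6.08

From dL/dt = 0 with L > 0: 0.0064H* = 0.237, so H* = 37.
Substitute into dH/dt = 0: 0.427(1 - 37/90.5) = 0.0415L*.
The bracket is 0.591, giving L* = 0.252/0.0415 = 6.08.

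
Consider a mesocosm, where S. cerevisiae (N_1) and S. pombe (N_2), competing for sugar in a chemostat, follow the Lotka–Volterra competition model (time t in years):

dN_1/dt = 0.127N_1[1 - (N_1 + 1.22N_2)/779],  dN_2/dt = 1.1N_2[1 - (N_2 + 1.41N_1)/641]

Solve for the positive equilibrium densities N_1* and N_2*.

Setting both brackets to zero gives the nullclines N_1 + 1.22N_2 = 779 and 1.41N_1 + N_2 = 641.
Substituting N_2 = 641 - 1.41N_1 into the first: N_1(1 - 1.22·1.41) = 779 - 1.22·641.
So N_1* = -3.02/-0.72 = 4.19, and then N_2* = 641 - 1.41·4.19 = 635.

N_1* ≈ 4.19, N_2* ≈ 635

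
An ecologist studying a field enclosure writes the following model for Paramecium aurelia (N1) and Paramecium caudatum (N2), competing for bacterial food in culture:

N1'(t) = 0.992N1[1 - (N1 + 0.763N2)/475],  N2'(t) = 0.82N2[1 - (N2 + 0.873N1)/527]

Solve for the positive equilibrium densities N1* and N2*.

Setting both brackets to zero gives the nullclines N1 + 0.763N2 = 475 and 0.873N1 + N2 = 527.
Substituting N2 = 527 - 0.873N1 into the first: N1(1 - 0.763·0.873) = 475 - 0.763·527.
So N1* = 72.9/0.334 = 218, and then N2* = 527 - 0.873·218 = 336.

N1* ≈ 218, N2* ≈ 336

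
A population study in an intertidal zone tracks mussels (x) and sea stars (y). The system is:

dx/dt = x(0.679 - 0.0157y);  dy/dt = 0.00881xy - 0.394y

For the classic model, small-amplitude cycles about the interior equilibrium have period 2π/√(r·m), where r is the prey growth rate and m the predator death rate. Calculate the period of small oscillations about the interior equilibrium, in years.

Here r = 0.679 and m = 0.394, so r·m = 0.268.
ω = √0.268 = 0.517 per year, hence T = 2π/ω ≈ 12.1 years.

T ≈ 12.1 years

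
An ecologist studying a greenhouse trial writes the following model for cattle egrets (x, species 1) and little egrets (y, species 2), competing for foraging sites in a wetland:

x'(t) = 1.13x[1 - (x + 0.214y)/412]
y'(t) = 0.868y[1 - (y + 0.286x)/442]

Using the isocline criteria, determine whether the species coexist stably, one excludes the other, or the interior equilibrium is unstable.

stable coexistence

Compare the nullcline intercepts: K1/α12 = 412/0.214 = 1930 > K2 = 442; K2/α21 = 442/0.286 = 1550 > K1 = 412.
Since both inequalities hold, each species can invade when rare, so the interior equilibrium is stable.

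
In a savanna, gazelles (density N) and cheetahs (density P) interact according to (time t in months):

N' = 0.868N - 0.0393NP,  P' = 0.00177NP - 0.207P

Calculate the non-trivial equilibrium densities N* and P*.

N* ≈ 117, P* ≈ 22.1

Set dP/dt = 0 with P > 0: 0.00177N - 0.207 = 0, so N* = 0.207/0.00177 = 117.
Set dN/dt = 0 with N > 0: 0.868 - 0.0393P = 0, so P* = 0.868/0.0393 = 22.1.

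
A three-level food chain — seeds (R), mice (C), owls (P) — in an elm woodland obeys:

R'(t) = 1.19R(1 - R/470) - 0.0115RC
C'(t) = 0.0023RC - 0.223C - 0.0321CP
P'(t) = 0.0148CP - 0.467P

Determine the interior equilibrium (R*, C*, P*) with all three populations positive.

R* ≈ 327, C* ≈ 31.6, P* ≈ 16.5

From dP/dt = 0: 0.0148C* = 0.467, so C* = 31.6.
From dR/dt = 0: 1.19(1 - R*/470) = 0.0115·31.6, giving R* = 470·(1 - 0.305) = 327.
From dC/dt = 0: 0.0023·327 - 0.223 = 0.0321P*, so P* = 0.528/0.0321 = 16.5.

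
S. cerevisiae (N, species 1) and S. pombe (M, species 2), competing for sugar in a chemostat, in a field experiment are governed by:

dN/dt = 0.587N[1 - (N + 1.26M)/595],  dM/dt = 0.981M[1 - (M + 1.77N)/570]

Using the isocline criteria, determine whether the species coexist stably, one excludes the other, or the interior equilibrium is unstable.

unstable coexistence (outcome depends on initial conditions)

Compare the nullcline intercepts: K1/α12 = 595/1.26 = 472 < K2 = 570; K2/α21 = 570/1.77 = 322 < K1 = 595.
Since both are reversed, neither can invade when rare; the interior point is a saddle.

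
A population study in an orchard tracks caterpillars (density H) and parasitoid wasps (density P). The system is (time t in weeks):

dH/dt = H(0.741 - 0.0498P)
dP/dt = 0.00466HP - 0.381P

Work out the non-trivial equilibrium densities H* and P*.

Set dP/dt = 0 with P > 0: 0.00466H - 0.381 = 0, so H* = 0.381/0.00466 = 81.8.
Set dH/dt = 0 with H > 0: 0.741 - 0.0498P = 0, so P* = 0.741/0.0498 = 14.9.

H* ≈ 81.8, P* ≈ 14.9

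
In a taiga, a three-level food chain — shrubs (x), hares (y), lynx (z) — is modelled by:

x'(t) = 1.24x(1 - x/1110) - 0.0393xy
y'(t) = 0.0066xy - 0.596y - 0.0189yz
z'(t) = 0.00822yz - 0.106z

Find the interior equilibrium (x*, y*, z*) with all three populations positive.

x* ≈ 656, y* ≈ 12.9, z* ≈ 198

From dz/dt = 0: 0.00822y* = 0.106, so y* = 12.9.
From dx/dt = 0: 1.24(1 - x*/1110) = 0.0393·12.9, giving x* = 1110·(1 - 0.409) = 656.
From dy/dt = 0: 0.0066·656 - 0.596 = 0.0189z*, so z* = 3.74/0.0189 = 198.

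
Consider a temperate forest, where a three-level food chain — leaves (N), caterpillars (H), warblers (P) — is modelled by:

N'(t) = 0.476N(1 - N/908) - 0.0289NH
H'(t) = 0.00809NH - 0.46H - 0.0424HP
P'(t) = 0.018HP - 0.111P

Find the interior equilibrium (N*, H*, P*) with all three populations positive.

N* ≈ 568, H* ≈ 6.17, P* ≈ 97.5

From dP/dt = 0: 0.018H* = 0.111, so H* = 6.17.
From dN/dt = 0: 0.476(1 - N*/908) = 0.0289·6.17, giving N* = 908·(1 - 0.374) = 568.
From dH/dt = 0: 0.00809·568 - 0.46 = 0.0424P*, so P* = 4.14/0.0424 = 97.5.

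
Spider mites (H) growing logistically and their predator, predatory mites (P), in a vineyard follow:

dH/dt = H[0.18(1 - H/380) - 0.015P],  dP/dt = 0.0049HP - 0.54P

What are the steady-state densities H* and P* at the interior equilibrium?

From dP/dt = 0 with P > 0: 0.0049H* = 0.54, so H* = 110.
Substitute into dH/dt = 0: 0.18(1 - 110/380) = 0.015P*.
The bracket is 0.71, giving P* = 0.128/0.015 = 8.52.

H* ≈ 110, P* ≈ 8.52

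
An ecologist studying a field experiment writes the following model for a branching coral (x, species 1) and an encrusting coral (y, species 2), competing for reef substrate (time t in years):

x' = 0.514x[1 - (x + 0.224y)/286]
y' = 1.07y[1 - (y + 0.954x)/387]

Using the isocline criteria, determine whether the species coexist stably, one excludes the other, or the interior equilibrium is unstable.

stable coexistence

Compare the nullcline intercepts: K1/α12 = 286/0.224 = 1280 > K2 = 387; K2/α21 = 387/0.954 = 406 > K1 = 286.
Since both inequalities hold, each species can invade when rare, so the interior equilibrium is stable.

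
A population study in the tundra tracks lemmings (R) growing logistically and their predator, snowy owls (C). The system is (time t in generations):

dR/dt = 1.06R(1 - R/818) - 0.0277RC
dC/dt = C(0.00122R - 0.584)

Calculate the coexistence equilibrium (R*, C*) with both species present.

From dC/dt = 0 with C > 0: 0.00122R* = 0.584, so R* = 479.
Substitute into dR/dt = 0: 1.06(1 - 479/818) = 0.0277C*.
The bracket is 0.415, giving C* = 0.44/0.0277 = 15.9.

R* ≈ 479, C* ≈ 15.9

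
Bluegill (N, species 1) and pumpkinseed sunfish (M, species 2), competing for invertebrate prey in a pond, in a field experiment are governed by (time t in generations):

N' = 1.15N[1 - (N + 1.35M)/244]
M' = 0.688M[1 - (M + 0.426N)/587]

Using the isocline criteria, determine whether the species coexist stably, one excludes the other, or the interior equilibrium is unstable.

Compare the nullcline intercepts: K1/α12 = 244/1.35 = 181 < K2 = 587; K2/α21 = 587/0.426 = 1380 > K1 = 244.
Since the inequalities point opposite ways, species 2 can invade but species 1 cannot.

species 2 excludes species 1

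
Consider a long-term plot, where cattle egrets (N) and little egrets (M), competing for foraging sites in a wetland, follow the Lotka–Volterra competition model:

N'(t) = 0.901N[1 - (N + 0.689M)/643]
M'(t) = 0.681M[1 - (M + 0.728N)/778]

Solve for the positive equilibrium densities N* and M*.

N* ≈ 215, M* ≈ 622

Setting both brackets to zero gives the nullclines N + 0.689M = 643 and 0.728N + M = 778.
Substituting M = 778 - 0.728N into the first: N(1 - 0.689·0.728) = 643 - 0.689·778.
So N* = 107/0.498 = 215, and then M* = 778 - 0.728·215 = 622.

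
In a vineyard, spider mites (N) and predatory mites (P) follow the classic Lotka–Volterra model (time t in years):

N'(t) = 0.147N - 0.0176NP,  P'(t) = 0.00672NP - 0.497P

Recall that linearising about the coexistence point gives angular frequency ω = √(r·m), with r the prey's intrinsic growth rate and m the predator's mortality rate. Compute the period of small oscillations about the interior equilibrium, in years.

T ≈ 23.2 years

Here r = 0.147 and m = 0.497, so r·m = 0.0731.
ω = √0.0731 = 0.27 per year, hence T = 2π/ω ≈ 23.2 years.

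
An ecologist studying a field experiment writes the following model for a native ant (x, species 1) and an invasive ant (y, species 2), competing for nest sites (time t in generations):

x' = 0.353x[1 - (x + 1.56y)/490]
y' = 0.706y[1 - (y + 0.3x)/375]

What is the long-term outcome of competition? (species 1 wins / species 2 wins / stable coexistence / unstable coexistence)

species 2 excludes species 1

Compare the nullcline intercepts: K1/α12 = 490/1.56 = 314 < K2 = 375; K2/α21 = 375/0.3 = 1250 > K1 = 490.
Since the inequalities point opposite ways, species 2 can invade but species 1 cannot.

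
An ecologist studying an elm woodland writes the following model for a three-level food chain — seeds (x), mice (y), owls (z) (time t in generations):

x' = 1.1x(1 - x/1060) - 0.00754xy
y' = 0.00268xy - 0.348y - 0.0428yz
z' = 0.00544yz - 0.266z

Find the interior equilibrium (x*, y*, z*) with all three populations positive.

x* ≈ 705, y* ≈ 48.9, z* ≈ 36

From dz/dt = 0: 0.00544y* = 0.266, so y* = 48.9.
From dx/dt = 0: 1.1(1 - x*/1060) = 0.00754·48.9, giving x* = 1060·(1 - 0.335) = 705.
From dy/dt = 0: 0.00268·705 - 0.348 = 0.0428z*, so z* = 1.54/0.0428 = 36.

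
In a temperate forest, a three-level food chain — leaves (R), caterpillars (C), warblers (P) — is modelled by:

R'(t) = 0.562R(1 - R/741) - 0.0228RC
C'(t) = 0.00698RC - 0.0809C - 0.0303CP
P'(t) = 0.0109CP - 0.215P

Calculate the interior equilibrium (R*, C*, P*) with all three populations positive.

R* ≈ 148, C* ≈ 19.7, P* ≈ 31.4

From dP/dt = 0: 0.0109C* = 0.215, so C* = 19.7.
From dR/dt = 0: 0.562(1 - R*/741) = 0.0228·19.7, giving R* = 741·(1 - 0.8) = 148.
From dC/dt = 0: 0.00698·148 - 0.0809 = 0.0303P*, so P* = 0.952/0.0303 = 31.4.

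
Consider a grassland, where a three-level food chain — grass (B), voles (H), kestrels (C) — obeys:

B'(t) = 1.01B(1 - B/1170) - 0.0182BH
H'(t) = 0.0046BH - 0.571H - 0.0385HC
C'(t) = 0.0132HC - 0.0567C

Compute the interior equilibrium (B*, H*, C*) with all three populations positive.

B* ≈ 1080, H* ≈ 4.3, C* ≈ 114

From dC/dt = 0: 0.0132H* = 0.0567, so H* = 4.3.
From dB/dt = 0: 1.01(1 - B*/1170) = 0.0182·4.3, giving B* = 1170·(1 - 0.0774) = 1080.
From dH/dt = 0: 0.0046·1080 - 0.571 = 0.0385C*, so C* = 4.39/0.0385 = 114.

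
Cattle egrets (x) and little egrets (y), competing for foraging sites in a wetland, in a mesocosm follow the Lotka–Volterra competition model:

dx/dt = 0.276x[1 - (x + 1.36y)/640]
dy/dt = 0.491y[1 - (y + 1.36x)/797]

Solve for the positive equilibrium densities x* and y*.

x* ≈ 523, y* ≈ 86.4

Setting both brackets to zero gives the nullclines x + 1.36y = 640 and 1.36x + y = 797.
Substituting y = 797 - 1.36x into the first: x(1 - 1.36·1.36) = 640 - 1.36·797.
So x* = -444/-0.85 = 523, and then y* = 797 - 1.36·523 = 86.4.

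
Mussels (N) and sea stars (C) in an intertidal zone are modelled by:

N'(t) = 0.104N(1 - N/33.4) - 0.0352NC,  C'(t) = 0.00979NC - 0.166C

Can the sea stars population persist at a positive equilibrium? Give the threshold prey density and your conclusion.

Threshold N = 17; K > 17, so yes, the predator persists.

The predator equation gives dC/dt > 0 only when N > 0.166/0.00979 = 17.
Without the predator, N → K = 33.4. Since 33.4 > 17, the predator can invade and persist.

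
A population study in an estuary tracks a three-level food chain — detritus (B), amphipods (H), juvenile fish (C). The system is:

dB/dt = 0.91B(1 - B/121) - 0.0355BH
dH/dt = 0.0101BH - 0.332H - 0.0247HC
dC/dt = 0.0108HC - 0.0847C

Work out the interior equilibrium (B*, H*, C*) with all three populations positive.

B* ≈ 84, H* ≈ 7.84, C* ≈ 20.9

From dC/dt = 0: 0.0108H* = 0.0847, so H* = 7.84.
From dB/dt = 0: 0.91(1 - B*/121) = 0.0355·7.84, giving B* = 121·(1 - 0.306) = 84.
From dH/dt = 0: 0.0101·84 - 0.332 = 0.0247C*, so C* = 0.516/0.0247 = 20.9.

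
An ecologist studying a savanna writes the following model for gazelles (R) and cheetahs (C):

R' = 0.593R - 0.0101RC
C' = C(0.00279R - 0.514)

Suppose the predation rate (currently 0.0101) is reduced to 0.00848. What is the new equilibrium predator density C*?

C* ≈ 69.9

At the interior fixed point, setting dR/dt = 0 with R > 0 fixes C* = (prey growth rate)/(RC coefficient) — independent of the other coefficients.
With the change, C* = 0.593/0.00848 = 69.9; it rises from 58.7.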